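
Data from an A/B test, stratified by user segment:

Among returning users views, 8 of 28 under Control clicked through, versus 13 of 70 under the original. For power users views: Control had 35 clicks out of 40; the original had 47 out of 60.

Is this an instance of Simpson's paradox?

No

Returning users: Control 8/28 = 28.6%, the original 13/70 = 18.6% → Control
Power users: Control 35/40 = 87.5%, the original 47/60 = 78.3% → Control
Overall: Control 43/68 = 63.2%, the original 60/130 = 46.2% → Control
Control wins overall and in every user group — no reversal.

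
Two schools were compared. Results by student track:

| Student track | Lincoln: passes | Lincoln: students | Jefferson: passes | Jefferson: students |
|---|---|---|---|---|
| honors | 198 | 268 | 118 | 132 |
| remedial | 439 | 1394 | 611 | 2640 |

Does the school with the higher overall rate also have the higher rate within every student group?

Honors: Lincoln 198/268 = 73.9%, Jefferson 118/132 = 89.4% → Jefferson
Remedial: Lincoln 439/1394 = 31.5%, Jefferson 611/2640 = 23.1% → Lincoln
Overall: Lincoln 637/1662 = 38.3%, Jefferson 729/2772 = 26.3% → Lincoln
Neither sweeps: Lincoln wins 1 of 2 groups, Jefferson wins 1. Lincoln wins overall but not every group — no Simpson reversal.

No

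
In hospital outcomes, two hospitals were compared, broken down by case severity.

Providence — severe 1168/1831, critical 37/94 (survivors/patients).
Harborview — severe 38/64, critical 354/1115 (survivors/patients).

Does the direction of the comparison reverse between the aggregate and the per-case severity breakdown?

Severe: Providence 1168/1831 = 63.8%, Harborview 38/64 = 59.4% → Providence
Critical: Providence 37/94 = 39.4%, Harborview 354/1115 = 31.7% → Providence
Overall: Providence 1205/1925 = 62.6%, Harborview 392/1179 = 33.2% → Providence
Providence wins overall and in every case group — no reversal.

No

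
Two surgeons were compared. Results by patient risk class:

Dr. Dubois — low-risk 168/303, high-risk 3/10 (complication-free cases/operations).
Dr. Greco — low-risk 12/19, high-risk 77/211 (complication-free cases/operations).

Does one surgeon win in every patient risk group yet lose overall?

Low-risk: Dr. Dubois 168/303 = 55.4%, Dr. Greco 12/19 = 63.2% → Dr. Greco
High-risk: Dr. Dubois 3/10 = 30.0%, Dr. Greco 77/211 = 36.5% → Dr. Greco
Overall: Dr. Dubois 171/313 = 54.6%, Dr. Greco 89/230 = 38.7% → Dr. Dubois
Dr. Greco wins each patient risk group but Dr. Dubois wins overall — the comparison reverses. Dr. Greco's operations skew toward high-risk, which has a lower base rate.

Yes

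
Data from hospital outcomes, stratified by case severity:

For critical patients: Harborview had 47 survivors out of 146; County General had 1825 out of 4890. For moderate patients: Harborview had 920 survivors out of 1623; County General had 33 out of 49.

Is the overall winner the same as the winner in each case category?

No

Critical: Harborview 47/146 = 32.2%, County General 1825/4890 = 37.3% → County General
Moderate: Harborview 920/1623 = 56.7%, County General 33/49 = 67.3% → County General
Overall: Harborview 967/1769 = 54.7%, County General 1858/4939 = 37.6% → Harborview
County General wins each case group but Harborview wins overall — the comparison reverses. County General's patients skew toward critical, which has a lower base rate.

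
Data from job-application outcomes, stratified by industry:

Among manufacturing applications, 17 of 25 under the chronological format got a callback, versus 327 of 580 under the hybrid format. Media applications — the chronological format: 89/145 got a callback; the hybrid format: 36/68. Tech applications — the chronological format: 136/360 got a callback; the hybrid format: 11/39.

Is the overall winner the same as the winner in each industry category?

No

Manufacturing: the chronological format 17/25 = 68.0%, the hybrid format 327/580 = 56.4% → the chronological format
Media: the chronological format 89/145 = 61.4%, the hybrid format 36/68 = 52.9% → the chronological format
Tech: the chronological format 136/360 = 37.8%, the hybrid format 11/39 = 28.2% → the chronological format
Overall: the chronological format 242/530 = 45.7%, the hybrid format 374/687 = 54.4% → the hybrid format
The chronological format wins each industry group but the hybrid format wins overall — the comparison reverses. The chronological format's applications skew toward tech, which has a lower base rate.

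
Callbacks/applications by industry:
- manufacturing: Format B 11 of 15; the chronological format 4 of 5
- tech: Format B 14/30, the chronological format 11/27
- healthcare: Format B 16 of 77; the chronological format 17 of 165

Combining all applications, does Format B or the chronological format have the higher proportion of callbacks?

Manufacturing: Format B 11/15 = 73.3%, the chronological format 4/5 = 80.0% → the chronological format
Tech: Format B 14/30 = 46.7%, the chronological format 11/27 = 40.7% → Format B
Healthcare: Format B 16/77 = 20.8%, the chronological format 17/165 = 10.3% → Format B
Overall: Format B 41/122 = 33.6%, the chronological format 32/197 = 16.2% → Format B
(Neither sweeps every industry group, but Format B has the higher pooled rate.)

Format B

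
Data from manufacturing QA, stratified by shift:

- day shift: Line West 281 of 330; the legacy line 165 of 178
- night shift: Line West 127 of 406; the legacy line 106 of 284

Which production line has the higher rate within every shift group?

Day shift: Line West 281/330 = 85.2%, the legacy line 165/178 = 92.7% → the legacy line
Night shift: Line West 127/406 = 31.3%, the legacy line 106/284 = 37.3% → the legacy line
The legacy line has the higher rate in both groups.

the legacy line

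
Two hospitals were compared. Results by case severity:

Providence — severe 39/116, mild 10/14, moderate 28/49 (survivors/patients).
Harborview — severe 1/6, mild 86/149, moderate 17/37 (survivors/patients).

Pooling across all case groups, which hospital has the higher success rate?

Harborview

Severe: Providence 39/116 = 33.6%, Harborview 1/6 = 16.7% → Providence
Mild: Providence 10/14 = 71.4%, Harborview 86/149 = 57.7% → Providence
Moderate: Providence 28/49 = 57.1%, Harborview 17/37 = 45.9% → Providence
Overall: Providence 77/179 = 43.0%, Harborview 104/192 = 54.2% → Harborview
(Providence wins every case group but Harborview wins overall — Providence's patients skew toward the low-rate severe group.)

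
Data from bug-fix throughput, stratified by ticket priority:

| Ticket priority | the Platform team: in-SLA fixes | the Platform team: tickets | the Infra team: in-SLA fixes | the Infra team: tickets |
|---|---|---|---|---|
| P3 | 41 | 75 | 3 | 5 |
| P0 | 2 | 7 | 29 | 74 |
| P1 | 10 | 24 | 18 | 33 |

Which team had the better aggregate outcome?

P3: the Platform team 41/75 = 54.7%, the Infra team 3/5 = 60.0% → the Infra team
P0: the Platform team 2/7 = 28.6%, the Infra team 29/74 = 39.2% → the Infra team
P1: the Platform team 10/24 = 41.7%, the Infra team 18/33 = 54.5% → the Infra team
Overall: the Platform team 53/106 = 50.0%, the Infra team 50/112 = 44.6% → the Platform team
(The Infra team wins every ticket group but the Platform team wins overall — the Infra team's tickets skew toward the low-rate P0 group.)

the Platform team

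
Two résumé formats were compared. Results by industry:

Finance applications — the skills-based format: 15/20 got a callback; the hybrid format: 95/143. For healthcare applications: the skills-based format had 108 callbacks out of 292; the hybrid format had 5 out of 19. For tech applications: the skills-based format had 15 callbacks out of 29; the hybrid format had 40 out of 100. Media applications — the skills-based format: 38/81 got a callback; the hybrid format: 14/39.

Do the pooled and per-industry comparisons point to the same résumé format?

Finance: the skills-based format 15/20 = 75.0%, the hybrid format 95/143 = 66.4% → the skills-based format
Healthcare: the skills-based format 108/292 = 37.0%, the hybrid format 5/19 = 26.3% → the skills-based format
Tech: the skills-based format 15/29 = 51.7%, the hybrid format 40/100 = 40.0% → the skills-based format
Media: the skills-based format 38/81 = 46.9%, the hybrid format 14/39 = 35.9% → the skills-based format
Overall: the skills-based format 176/422 = 41.7%, the hybrid format 154/301 = 51.2% → the hybrid format
The skills-based format wins each industry group but the hybrid format wins overall — the comparison reverses. The skills-based format's applications skew toward healthcare, which has a lower base rate.

No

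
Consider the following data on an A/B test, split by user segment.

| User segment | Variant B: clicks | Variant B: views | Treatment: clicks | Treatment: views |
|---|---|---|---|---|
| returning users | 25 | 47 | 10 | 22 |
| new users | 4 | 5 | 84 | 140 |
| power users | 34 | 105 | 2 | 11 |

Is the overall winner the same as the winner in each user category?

Returning users: Variant B 25/47 = 53.2%, Treatment 10/22 = 45.5% → Variant B
New users: Variant B 4/5 = 80.0%, Treatment 84/140 = 60.0% → Variant B
Power users: Variant B 34/105 = 32.4%, Treatment 2/11 = 18.2% → Variant B
Overall: Variant B 63/157 = 40.1%, Treatment 96/173 = 55.5% → Treatment
Variant B wins each user group but Treatment wins overall — the comparison reverses. Variant B's views skew toward power users, which has a lower base rate.

No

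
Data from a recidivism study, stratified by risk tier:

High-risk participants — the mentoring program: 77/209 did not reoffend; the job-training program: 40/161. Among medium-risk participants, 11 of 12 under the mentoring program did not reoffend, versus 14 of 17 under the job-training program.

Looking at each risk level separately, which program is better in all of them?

the mentoring program

High-risk: the mentoring program 77/209 = 36.8%, the job-training program 40/161 = 24.8% → the mentoring program
Medium-risk: the mentoring program 11/12 = 91.7%, the job-training program 14/17 = 82.4% → the mentoring program
The mentoring program has the higher rate in both groups.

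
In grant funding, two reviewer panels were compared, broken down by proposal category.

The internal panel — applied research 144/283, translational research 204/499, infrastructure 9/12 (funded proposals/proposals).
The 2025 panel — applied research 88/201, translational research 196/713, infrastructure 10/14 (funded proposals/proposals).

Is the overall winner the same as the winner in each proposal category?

Yes

Applied research: the internal panel 144/283 = 50.9%, the 2025 panel 88/201 = 43.8% → the internal panel
Translational research: the internal panel 204/499 = 40.9%, the 2025 panel 196/713 = 27.5% → the internal panel
Infrastructure: the internal panel 9/12 = 75.0%, the 2025 panel 10/14 = 71.4% → the internal panel
Overall: the internal panel 357/794 = 45.0%, the 2025 panel 294/928 = 31.7% → the internal panel
The internal panel wins overall and in every proposal group — no reversal.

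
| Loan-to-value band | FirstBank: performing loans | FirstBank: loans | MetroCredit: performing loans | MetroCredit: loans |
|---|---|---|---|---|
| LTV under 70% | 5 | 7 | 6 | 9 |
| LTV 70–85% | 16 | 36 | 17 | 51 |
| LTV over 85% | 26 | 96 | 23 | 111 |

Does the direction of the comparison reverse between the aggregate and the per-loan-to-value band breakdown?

No

LTV under 70%: FirstBank 5/7 = 71.4%, MetroCredit 6/9 = 66.7% → FirstBank
LTV 70–85%: FirstBank 16/36 = 44.4%, MetroCredit 17/51 = 33.3% → FirstBank
LTV over 85%: FirstBank 26/96 = 27.1%, MetroCredit 23/111 = 20.7% → FirstBank
Overall: FirstBank 47/139 = 33.8%, MetroCredit 46/171 = 26.9% → FirstBank
FirstBank wins overall and in every loan-to-value group — no reversal.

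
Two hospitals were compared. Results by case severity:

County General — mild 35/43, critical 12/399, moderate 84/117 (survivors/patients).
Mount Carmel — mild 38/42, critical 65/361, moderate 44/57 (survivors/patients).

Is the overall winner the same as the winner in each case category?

Mild: County General 35/43 = 81.4%, Mount Carmel 38/42 = 90.5% → Mount Carmel
Critical: County General 12/399 = 3.0%, Mount Carmel 65/361 = 18.0% → Mount Carmel
Moderate: County General 84/117 = 71.8%, Mount Carmel 44/57 = 77.2% → Mount Carmel
Overall: County General 131/559 = 23.4%, Mount Carmel 147/460 = 32.0% → Mount Carmel
Mount Carmel wins overall and in every case group — no reversal.

Yes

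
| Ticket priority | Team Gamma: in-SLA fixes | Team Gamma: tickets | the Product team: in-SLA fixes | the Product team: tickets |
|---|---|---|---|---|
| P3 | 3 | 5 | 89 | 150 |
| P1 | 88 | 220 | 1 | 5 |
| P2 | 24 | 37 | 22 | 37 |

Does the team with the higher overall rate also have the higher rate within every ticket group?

No

P3: Team Gamma 3/5 = 60.0%, the Product team 89/150 = 59.3% → Team Gamma
P1: Team Gamma 88/220 = 40.0%, the Product team 1/5 = 20.0% → Team Gamma
P2: Team Gamma 24/37 = 64.9%, the Product team 22/37 = 59.5% → Team Gamma
Overall: Team Gamma 115/262 = 43.9%, the Product team 112/192 = 58.3% → the Product team
Team Gamma wins each ticket group but the Product team wins overall — the comparison reverses. Team Gamma's tickets skew toward P1, which has a lower base rate.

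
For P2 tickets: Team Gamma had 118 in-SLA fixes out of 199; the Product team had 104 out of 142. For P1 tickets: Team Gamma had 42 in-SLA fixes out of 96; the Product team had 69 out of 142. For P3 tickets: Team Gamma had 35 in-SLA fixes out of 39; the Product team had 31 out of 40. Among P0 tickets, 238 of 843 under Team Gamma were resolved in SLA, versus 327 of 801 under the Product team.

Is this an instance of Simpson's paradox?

P2: Team Gamma 118/199 = 59.3%, the Product team 104/142 = 73.2% → the Product team
P1: Team Gamma 42/96 = 43.8%, the Product team 69/142 = 48.6% → the Product team
P3: Team Gamma 35/39 = 89.7%, the Product team 31/40 = 77.5% → Team Gamma
P0: Team Gamma 238/843 = 28.2%, the Product team 327/801 = 40.8% → the Product team
Overall: Team Gamma 433/1177 = 36.8%, the Product team 531/1125 = 47.2% → the Product team
Neither sweeps: Team Gamma wins 1 of 4 groups, the Product team wins 3. The Product team wins overall but not every group — no Simpson reversal.

No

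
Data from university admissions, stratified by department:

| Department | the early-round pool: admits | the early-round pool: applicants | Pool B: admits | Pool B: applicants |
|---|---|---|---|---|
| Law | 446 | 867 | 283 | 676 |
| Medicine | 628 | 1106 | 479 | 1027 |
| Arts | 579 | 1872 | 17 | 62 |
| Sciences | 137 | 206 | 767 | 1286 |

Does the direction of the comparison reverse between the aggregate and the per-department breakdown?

Law: the early-round pool 446/867 = 51.4%, Pool B 283/676 = 41.9% → the early-round pool
Medicine: the early-round pool 628/1106 = 56.8%, Pool B 479/1027 = 46.6% → the early-round pool
Arts: the early-round pool 579/1872 = 30.9%, Pool B 17/62 = 27.4% → the early-round pool
Sciences: the early-round pool 137/206 = 66.5%, Pool B 767/1286 = 59.6% → the early-round pool
Overall: the early-round pool 1790/4051 = 44.2%, Pool B 1546/3051 = 50.7% → Pool B
The early-round pool wins each department group but Pool B wins overall — the comparison reverses. The early-round pool's applicants skew toward Arts, which has a lower base rate.

Yes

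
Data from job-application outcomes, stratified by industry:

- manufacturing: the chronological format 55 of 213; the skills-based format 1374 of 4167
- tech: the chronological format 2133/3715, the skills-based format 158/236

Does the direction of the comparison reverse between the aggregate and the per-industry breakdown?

Yes

Manufacturing: the chronological format 55/213 = 25.8%, the skills-based format 1374/4167 = 33.0% → the skills-based format
Tech: the chronological format 2133/3715 = 57.4%, the skills-based format 158/236 = 66.9% → the skills-based format
Overall: the chronological format 2188/3928 = 55.7%, the skills-based format 1532/4403 = 34.8% → the chronological format
The skills-based format wins each industry group but the chronological format wins overall — the comparison reverses. The skills-based format's applications skew toward manufacturing, which has a lower base rate.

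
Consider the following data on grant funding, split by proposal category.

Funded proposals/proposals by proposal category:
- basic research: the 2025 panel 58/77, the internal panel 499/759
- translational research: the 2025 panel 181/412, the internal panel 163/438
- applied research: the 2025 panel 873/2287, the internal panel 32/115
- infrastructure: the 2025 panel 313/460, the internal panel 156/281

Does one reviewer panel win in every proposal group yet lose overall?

Yes

Basic research: the 2025 panel 58/77 = 75.3%, the internal panel 499/759 = 65.7% → the 2025 panel
Translational research: the 2025 panel 181/412 = 43.9%, the internal panel 163/438 = 37.2% → the 2025 panel
Applied research: the 2025 panel 873/2287 = 38.2%, the internal panel 32/115 = 27.8% → the 2025 panel
Infrastructure: the 2025 panel 313/460 = 68.0%, the internal panel 156/281 = 55.5% → the 2025 panel
Overall: the 2025 panel 1425/3236 = 44.0%, the internal panel 850/1593 = 53.4% → the internal panel
The 2025 panel wins each proposal group but the internal panel wins overall — the comparison reverses. The 2025 panel's proposals skew toward applied research, which has a lower base rate.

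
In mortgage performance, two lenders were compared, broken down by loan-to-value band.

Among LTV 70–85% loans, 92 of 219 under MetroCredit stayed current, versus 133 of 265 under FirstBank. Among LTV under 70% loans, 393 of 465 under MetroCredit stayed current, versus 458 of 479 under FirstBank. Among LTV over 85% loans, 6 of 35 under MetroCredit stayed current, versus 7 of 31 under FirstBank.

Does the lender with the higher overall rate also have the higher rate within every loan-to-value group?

Yes

LTV 70–85%: MetroCredit 92/219 = 42.0%, FirstBank 133/265 = 50.2% → FirstBank
LTV under 70%: MetroCredit 393/465 = 84.5%, FirstBank 458/479 = 95.6% → FirstBank
LTV over 85%: MetroCredit 6/35 = 17.1%, FirstBank 7/31 = 22.6% → FirstBank
Overall: MetroCredit 491/719 = 68.3%, FirstBank 598/775 = 77.2% → FirstBank
FirstBank wins overall and in every loan-to-value group — no reversal.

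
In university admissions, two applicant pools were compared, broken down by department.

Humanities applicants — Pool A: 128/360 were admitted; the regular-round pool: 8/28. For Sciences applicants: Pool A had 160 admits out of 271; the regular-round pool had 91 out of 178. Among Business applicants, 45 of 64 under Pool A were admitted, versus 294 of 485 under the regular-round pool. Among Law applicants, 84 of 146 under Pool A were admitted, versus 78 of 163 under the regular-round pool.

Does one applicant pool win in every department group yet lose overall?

Humanities: Pool A 128/360 = 35.6%, the regular-round pool 8/28 = 28.6% → Pool A
Sciences: Pool A 160/271 = 59.0%, the regular-round pool 91/178 = 51.1% → Pool A
Business: Pool A 45/64 = 70.3%, the regular-round pool 294/485 = 60.6% → Pool A
Law: Pool A 84/146 = 57.5%, the regular-round pool 78/163 = 47.9% → Pool A
Overall: Pool A 417/841 = 49.6%, the regular-round pool 471/854 = 55.2% → the regular-round pool
Pool A wins each department group but the regular-round pool wins overall — the comparison reverses. Pool A's applicants skew toward Humanities, which has a lower base rate.

Yes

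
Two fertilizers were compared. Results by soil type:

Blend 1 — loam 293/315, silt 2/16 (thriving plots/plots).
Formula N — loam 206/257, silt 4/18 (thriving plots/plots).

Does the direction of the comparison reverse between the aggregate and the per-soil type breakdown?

Loam: Blend 1 293/315 = 93.0%, Formula N 206/257 = 80.2% → Blend 1
Silt: Blend 1 2/16 = 12.5%, Formula N 4/18 = 22.2% → Formula N
Overall: Blend 1 295/331 = 89.1%, Formula N 210/275 = 76.4% → Blend 1
Neither sweeps: Blend 1 wins 1 of 2 groups, Formula N wins 1. Blend 1 wins overall but not every group — no Simpson reversal.

No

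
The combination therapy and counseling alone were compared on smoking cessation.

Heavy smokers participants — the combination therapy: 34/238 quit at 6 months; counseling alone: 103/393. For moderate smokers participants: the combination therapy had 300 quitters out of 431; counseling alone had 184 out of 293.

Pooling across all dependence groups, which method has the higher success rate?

Heavy smokers: the combination therapy 34/238 = 14.3%, counseling alone 103/393 = 26.2% → counseling alone
Moderate smokers: the combination therapy 300/431 = 69.6%, counseling alone 184/293 = 62.8% → the combination therapy
Overall: the combination therapy 334/669 = 49.9%, counseling alone 287/686 = 41.8% → the combination therapy
(Neither sweeps every dependence group, but the combination therapy has the higher pooled rate.)

the combination therapy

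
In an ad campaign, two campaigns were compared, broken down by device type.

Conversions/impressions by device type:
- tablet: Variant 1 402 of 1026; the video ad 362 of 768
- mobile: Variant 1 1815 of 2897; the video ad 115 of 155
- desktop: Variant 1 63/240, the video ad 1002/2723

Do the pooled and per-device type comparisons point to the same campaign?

No

Tablet: Variant 1 402/1026 = 39.2%, the video ad 362/768 = 47.1% → the video ad
Mobile: Variant 1 1815/2897 = 62.7%, the video ad 115/155 = 74.2% → the video ad
Desktop: Variant 1 63/240 = 26.2%, the video ad 1002/2723 = 36.8% → the video ad
Overall: Variant 1 2280/4163 = 54.8%, the video ad 1479/3646 = 40.6% → Variant 1
The video ad wins each device group but Variant 1 wins overall — the comparison reverses. The video ad's impressions skew toward desktop, which has a lower base rate.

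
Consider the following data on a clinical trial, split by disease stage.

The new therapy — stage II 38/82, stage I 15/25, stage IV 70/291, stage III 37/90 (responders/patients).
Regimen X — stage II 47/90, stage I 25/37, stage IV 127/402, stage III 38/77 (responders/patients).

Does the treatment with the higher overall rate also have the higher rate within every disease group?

Yes

Stage II: the new therapy 38/82 = 46.3%, Regimen X 47/90 = 52.2% → Regimen X
Stage I: the new therapy 15/25 = 60.0%, Regimen X 25/37 = 67.6% → Regimen X
Stage IV: the new therapy 70/291 = 24.1%, Regimen X 127/402 = 31.6% → Regimen X
Stage III: the new therapy 37/90 = 41.1%, Regimen X 38/77 = 49.4% → Regimen X
Overall: the new therapy 160/488 = 32.8%, Regimen X 237/606 = 39.1% → Regimen X
Regimen X wins overall and in every disease group — no reversal.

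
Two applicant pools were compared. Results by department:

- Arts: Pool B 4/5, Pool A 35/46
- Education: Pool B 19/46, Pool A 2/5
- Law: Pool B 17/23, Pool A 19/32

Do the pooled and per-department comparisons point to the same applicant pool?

Arts: Pool B 4/5 = 80.0%, Pool A 35/46 = 76.1% → Pool B
Education: Pool B 19/46 = 41.3%, Pool A 2/5 = 40.0% → Pool B
Law: Pool B 17/23 = 73.9%, Pool A 19/32 = 59.4% → Pool B
Overall: Pool B 40/74 = 54.1%, Pool A 56/83 = 67.5% → Pool A
Pool B wins each department group but Pool A wins overall — the comparison reverses. Pool B's applicants skew toward Education, which has a lower base rate.

No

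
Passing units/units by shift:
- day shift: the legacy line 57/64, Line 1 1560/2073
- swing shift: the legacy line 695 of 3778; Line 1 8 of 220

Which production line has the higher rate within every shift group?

the legacy line

Day shift: the legacy line 57/64 = 89.1%, Line 1 1560/2073 = 75.3% → the legacy line
Swing shift: the legacy line 695/3778 = 18.4%, Line 1 8/220 = 3.6% → the legacy line
The legacy line has the higher rate in both groups.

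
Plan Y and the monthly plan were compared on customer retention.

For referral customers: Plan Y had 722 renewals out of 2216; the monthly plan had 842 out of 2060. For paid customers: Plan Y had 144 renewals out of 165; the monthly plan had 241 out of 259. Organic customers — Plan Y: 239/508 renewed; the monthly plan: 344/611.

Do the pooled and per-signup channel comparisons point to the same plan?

Referral: Plan Y 722/2216 = 32.6%, the monthly plan 842/2060 = 40.9% → the monthly plan
Paid: Plan Y 144/165 = 87.3%, the monthly plan 241/259 = 93.1% → the monthly plan
Organic: Plan Y 239/508 = 47.0%, the monthly plan 344/611 = 56.3% → the monthly plan
Overall: Plan Y 1105/2889 = 38.2%, the monthly plan 1427/2930 = 48.7% → the monthly plan
The monthly plan wins overall and in every signup group — no reversal.

Yes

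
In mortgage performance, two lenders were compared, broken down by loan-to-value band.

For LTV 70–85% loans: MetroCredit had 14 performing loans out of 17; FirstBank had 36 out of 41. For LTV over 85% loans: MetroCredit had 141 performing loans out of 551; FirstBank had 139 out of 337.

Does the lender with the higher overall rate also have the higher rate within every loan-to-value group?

Yes

LTV 70–85%: MetroCredit 14/17 = 82.4%, FirstBank 36/41 = 87.8% → FirstBank
LTV over 85%: MetroCredit 141/551 = 25.6%, FirstBank 139/337 = 41.2% → FirstBank
Overall: MetroCredit 155/568 = 27.3%, FirstBank 175/378 = 46.3% → FirstBank
FirstBank wins overall and in every loan-to-value group — no reversal.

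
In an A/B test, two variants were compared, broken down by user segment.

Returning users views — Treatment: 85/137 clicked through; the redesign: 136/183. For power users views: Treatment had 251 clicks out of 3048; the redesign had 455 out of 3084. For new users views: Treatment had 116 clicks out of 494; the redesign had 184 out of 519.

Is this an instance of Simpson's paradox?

No

Returning users: Treatment 85/137 = 62.0%, the redesign 136/183 = 74.3% → the redesign
Power users: Treatment 251/3048 = 8.2%, the redesign 455/3084 = 14.8% → the redesign
New users: Treatment 116/494 = 23.5%, the redesign 184/519 = 35.5% → the redesign
Overall: Treatment 452/3679 = 12.3%, the redesign 775/3786 = 20.5% → the redesign
The redesign wins overall and in every user group — no reversal.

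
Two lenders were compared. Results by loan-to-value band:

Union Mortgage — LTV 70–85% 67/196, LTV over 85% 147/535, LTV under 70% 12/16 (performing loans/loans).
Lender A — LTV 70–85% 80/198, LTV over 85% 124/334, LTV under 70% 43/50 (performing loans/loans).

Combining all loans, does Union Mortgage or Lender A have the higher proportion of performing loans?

Lender A

LTV 70–85%: Union Mortgage 67/196 = 34.2%, Lender A 80/198 = 40.4% → Lender A
LTV over 85%: Union Mortgage 147/535 = 27.5%, Lender A 124/334 = 37.1% → Lender A
LTV under 70%: Union Mortgage 12/16 = 75.0%, Lender A 43/50 = 86.0% → Lender A
Overall: Union Mortgage 226/747 = 30.3%, Lender A 247/582 = 42.4% → Lender A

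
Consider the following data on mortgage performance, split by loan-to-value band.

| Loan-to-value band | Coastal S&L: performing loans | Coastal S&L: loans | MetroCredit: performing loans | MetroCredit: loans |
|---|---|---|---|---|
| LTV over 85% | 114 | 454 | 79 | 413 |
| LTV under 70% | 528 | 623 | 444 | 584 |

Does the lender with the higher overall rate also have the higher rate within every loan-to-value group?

Yes

LTV over 85%: Coastal S&L 114/454 = 25.1%, MetroCredit 79/413 = 19.1% → Coastal S&L
LTV under 70%: Coastal S&L 528/623 = 84.8%, MetroCredit 444/584 = 76.0% → Coastal S&L
Overall: Coastal S&L 642/1077 = 59.6%, MetroCredit 523/997 = 52.5% → Coastal S&L
Coastal S&L wins overall and in every loan-to-value group — no reversal.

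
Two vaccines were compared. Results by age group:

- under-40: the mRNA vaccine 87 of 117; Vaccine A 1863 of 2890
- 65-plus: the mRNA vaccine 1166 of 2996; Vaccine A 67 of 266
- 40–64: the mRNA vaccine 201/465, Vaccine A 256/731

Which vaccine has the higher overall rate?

Vaccine A

Under-40: the mRNA vaccine 87/117 = 74.4%, Vaccine A 1863/2890 = 64.5% → the mRNA vaccine
65-plus: the mRNA vaccine 1166/2996 = 38.9%, Vaccine A 67/266 = 25.2% → the mRNA vaccine
40–64: the mRNA vaccine 201/465 = 43.2%, Vaccine A 256/731 = 35.0% → the mRNA vaccine
Overall: the mRNA vaccine 1454/3578 = 40.6%, Vaccine A 2186/3887 = 56.2% → Vaccine A
(The mRNA vaccine wins every age group but Vaccine A wins overall — the mRNA vaccine's recipients skew toward the low-rate 65-plus group.)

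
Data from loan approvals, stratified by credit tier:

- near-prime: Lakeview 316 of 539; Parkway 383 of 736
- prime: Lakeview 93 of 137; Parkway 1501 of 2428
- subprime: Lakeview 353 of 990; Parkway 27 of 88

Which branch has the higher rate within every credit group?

Near-prime: Lakeview 316/539 = 58.6%, Parkway 383/736 = 52.0% → Lakeview
Prime: Lakeview 93/137 = 67.9%, Parkway 1501/2428 = 61.8% → Lakeview
Subprime: Lakeview 353/990 = 35.7%, Parkway 27/88 = 30.7% → Lakeview
Lakeview has the higher rate in all 3 groups.

Lakeview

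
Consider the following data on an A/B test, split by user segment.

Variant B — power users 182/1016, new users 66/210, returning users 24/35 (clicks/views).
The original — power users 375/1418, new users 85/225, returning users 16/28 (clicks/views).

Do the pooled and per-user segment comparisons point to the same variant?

Power users: Variant B 182/1016 = 17.9%, the original 375/1418 = 26.4% → the original
New users: Variant B 66/210 = 31.4%, the original 85/225 = 37.8% → the original
Returning users: Variant B 24/35 = 68.6%, the original 16/28 = 57.1% → Variant B
Overall: Variant B 272/1261 = 21.6%, the original 476/1671 = 28.5% → the original
Neither sweeps: Variant B wins 1 of 3 groups, the original wins 2. The original wins overall but not every group — no Simpson reversal.

No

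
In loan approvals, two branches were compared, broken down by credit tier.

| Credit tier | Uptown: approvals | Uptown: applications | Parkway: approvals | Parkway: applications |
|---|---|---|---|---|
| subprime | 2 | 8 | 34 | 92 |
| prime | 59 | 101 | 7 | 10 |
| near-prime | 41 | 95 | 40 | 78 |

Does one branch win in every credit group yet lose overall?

Yes

Subprime: Uptown 2/8 = 25.0%, Parkway 34/92 = 37.0% → Parkway
Prime: Uptown 59/101 = 58.4%, Parkway 7/10 = 70.0% → Parkway
Near-prime: Uptown 41/95 = 43.2%, Parkway 40/78 = 51.3% → Parkway
Overall: Uptown 102/204 = 50.0%, Parkway 81/180 = 45.0% → Uptown
Parkway wins each credit group but Uptown wins overall — the comparison reverses. Parkway's applications skew toward subprime, which has a lower base rate.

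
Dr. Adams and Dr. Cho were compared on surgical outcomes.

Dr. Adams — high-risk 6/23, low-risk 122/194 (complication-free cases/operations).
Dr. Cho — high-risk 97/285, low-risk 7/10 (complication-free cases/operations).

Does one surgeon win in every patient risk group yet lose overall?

Yes

High-risk: Dr. Adams 6/23 = 26.1%, Dr. Cho 97/285 = 34.0% → Dr. Cho
Low-risk: Dr. Adams 122/194 = 62.9%, Dr. Cho 7/10 = 70.0% → Dr. Cho
Overall: Dr. Adams 128/217 = 59.0%, Dr. Cho 104/295 = 35.3% → Dr. Adams
Dr. Cho wins each patient risk group but Dr. Adams wins overall — the comparison reverses. Dr. Cho's operations skew toward high-risk, which has a lower base rate.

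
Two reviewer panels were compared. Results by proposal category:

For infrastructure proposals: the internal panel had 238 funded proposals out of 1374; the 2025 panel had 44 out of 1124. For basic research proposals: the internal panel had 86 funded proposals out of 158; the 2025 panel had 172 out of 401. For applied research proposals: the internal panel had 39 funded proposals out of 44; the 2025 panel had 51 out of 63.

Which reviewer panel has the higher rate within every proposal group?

Infrastructure: the internal panel 238/1374 = 17.3%, the 2025 panel 44/1124 = 3.9% → the internal panel
Basic research: the internal panel 86/158 = 54.4%, the 2025 panel 172/401 = 42.9% → the internal panel
Applied research: the internal panel 39/44 = 88.6%, the 2025 panel 51/63 = 81.0% → the internal panel
The internal panel has the higher rate in all 3 groups.

the internal panel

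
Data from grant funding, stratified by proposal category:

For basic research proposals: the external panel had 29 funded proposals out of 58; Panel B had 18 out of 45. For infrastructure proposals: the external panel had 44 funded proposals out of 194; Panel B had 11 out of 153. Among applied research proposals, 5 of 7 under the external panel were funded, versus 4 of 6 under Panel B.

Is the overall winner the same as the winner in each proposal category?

Yes

Basic research: the external panel 29/58 = 50.0%, Panel B 18/45 = 40.0% → the external panel
Infrastructure: the external panel 44/194 = 22.7%, Panel B 11/153 = 7.2% → the external panel
Applied research: the external panel 5/7 = 71.4%, Panel B 4/6 = 66.7% → the external panel
Overall: the external panel 78/259 = 30.1%, Panel B 33/204 = 16.2% → the external panel
The external panel wins overall and in every proposal group — no reversal.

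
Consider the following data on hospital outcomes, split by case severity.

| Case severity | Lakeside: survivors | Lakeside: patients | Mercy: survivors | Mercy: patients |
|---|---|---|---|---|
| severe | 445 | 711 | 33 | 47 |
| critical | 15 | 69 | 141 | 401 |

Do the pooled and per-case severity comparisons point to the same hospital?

Severe: Lakeside 445/711 = 62.6%, Mercy 33/47 = 70.2% → Mercy
Critical: Lakeside 15/69 = 21.7%, Mercy 141/401 = 35.2% → Mercy
Overall: Lakeside 460/780 = 59.0%, Mercy 174/448 = 38.8% → Lakeside
Mercy wins each case group but Lakeside wins overall — the comparison reverses. Mercy's patients skew toward critical, which has a lower base rate.

No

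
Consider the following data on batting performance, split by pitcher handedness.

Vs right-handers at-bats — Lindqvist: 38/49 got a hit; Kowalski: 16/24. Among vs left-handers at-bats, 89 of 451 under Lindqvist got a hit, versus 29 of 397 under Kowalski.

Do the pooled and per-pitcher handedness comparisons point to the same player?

Vs right-handers: Lindqvist 38/49 = 77.6%, Kowalski 16/24 = 66.7% → Lindqvist
Vs left-handers: Lindqvist 89/451 = 19.7%, Kowalski 29/397 = 7.3% → Lindqvist
Overall: Lindqvist 127/500 = 25.4%, Kowalski 45/421 = 10.7% → Lindqvist
Lindqvist wins overall and in every pitcher group — no reversal.

Yes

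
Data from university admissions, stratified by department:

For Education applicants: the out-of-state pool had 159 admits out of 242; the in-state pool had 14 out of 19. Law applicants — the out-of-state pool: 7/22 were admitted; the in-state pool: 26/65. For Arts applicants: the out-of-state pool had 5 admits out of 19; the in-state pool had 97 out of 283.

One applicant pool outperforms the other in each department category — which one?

Education: the out-of-state pool 159/242 = 65.7%, the in-state pool 14/19 = 73.7% → the in-state pool
Law: the out-of-state pool 7/22 = 31.8%, the in-state pool 26/65 = 40.0% → the in-state pool
Arts: the out-of-state pool 5/19 = 26.3%, the in-state pool 97/283 = 34.3% → the in-state pool
The in-state pool has the higher rate in all 3 groups.

the in-state pool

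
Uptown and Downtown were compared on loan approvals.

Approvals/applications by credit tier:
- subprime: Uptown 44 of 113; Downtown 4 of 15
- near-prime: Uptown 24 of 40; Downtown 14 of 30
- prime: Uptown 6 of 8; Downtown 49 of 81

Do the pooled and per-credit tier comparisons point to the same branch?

No

Subprime: Uptown 44/113 = 38.9%, Downtown 4/15 = 26.7% → Uptown
Near-prime: Uptown 24/40 = 60.0%, Downtown 14/30 = 46.7% → Uptown
Prime: Uptown 6/8 = 75.0%, Downtown 49/81 = 60.5% → Uptown
Overall: Uptown 74/161 = 46.0%, Downtown 67/126 = 53.2% → Downtown
Uptown wins each credit group but Downtown wins overall — the comparison reverses. Uptown's applications skew toward subprime, which has a lower base rate.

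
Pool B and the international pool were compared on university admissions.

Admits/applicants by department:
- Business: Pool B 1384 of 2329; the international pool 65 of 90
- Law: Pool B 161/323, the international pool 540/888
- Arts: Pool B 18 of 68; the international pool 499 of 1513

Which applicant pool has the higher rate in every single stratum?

the international pool

Business: Pool B 1384/2329 = 59.4%, the international pool 65/90 = 72.2% → the international pool
Law: Pool B 161/323 = 49.8%, the international pool 540/888 = 60.8% → the international pool
Arts: Pool B 18/68 = 26.5%, the international pool 499/1513 = 33.0% → the international pool
The international pool has the higher rate in all 3 groups.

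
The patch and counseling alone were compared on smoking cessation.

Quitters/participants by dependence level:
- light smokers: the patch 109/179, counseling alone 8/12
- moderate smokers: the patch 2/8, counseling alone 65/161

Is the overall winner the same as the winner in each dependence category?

No

Light smokers: the patch 109/179 = 60.9%, counseling alone 8/12 = 66.7% → counseling alone
Moderate smokers: the patch 2/8 = 25.0%, counseling alone 65/161 = 40.4% → counseling alone
Overall: the patch 111/187 = 59.4%, counseling alone 73/173 = 42.2% → the patch
Counseling alone wins each dependence group but the patch wins overall — the comparison reverses. Counseling alone's participants skew toward moderate smokers, which has a lower base rate.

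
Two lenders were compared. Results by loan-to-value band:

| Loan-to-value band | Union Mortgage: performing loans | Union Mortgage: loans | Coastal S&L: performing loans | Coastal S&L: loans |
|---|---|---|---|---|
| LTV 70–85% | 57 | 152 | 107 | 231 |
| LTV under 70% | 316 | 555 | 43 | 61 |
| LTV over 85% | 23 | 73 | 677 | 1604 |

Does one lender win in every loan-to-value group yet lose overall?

Yes

LTV 70–85%: Union Mortgage 57/152 = 37.5%, Coastal S&L 107/231 = 46.3% → Coastal S&L
LTV under 70%: Union Mortgage 316/555 = 56.9%, Coastal S&L 43/61 = 70.5% → Coastal S&L
LTV over 85%: Union Mortgage 23/73 = 31.5%, Coastal S&L 677/1604 = 42.2% → Coastal S&L
Overall: Union Mortgage 396/780 = 50.8%, Coastal S&L 827/1896 = 43.6% → Union Mortgage
Coastal S&L wins each loan-to-value group but Union Mortgage wins overall — the comparison reverses. Coastal S&L's loans skew toward LTV over 85%, which has a lower base rate.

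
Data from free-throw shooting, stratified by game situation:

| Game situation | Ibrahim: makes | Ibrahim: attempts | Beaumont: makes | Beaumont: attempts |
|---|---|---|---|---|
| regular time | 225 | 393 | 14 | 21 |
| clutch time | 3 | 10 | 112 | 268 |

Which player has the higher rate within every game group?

Regular time: Ibrahim 225/393 = 57.3%, Beaumont 14/21 = 66.7% → Beaumont
Clutch time: Ibrahim 3/10 = 30.0%, Beaumont 112/268 = 41.8% → Beaumont
Beaumont has the higher rate in both groups.

Beaumont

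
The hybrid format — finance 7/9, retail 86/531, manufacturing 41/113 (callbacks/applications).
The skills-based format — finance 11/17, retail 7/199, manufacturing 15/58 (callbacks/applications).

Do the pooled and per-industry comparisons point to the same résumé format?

Finance: the hybrid format 7/9 = 77.8%, the skills-based format 11/17 = 64.7% → the hybrid format
Retail: the hybrid format 86/531 = 16.2%, the skills-based format 7/199 = 3.5% → the hybrid format
Manufacturing: the hybrid format 41/113 = 36.3%, the skills-based format 15/58 = 25.9% → the hybrid format
Overall: the hybrid format 134/653 = 20.5%, the skills-based format 33/274 = 12.0% → the hybrid format
The hybrid format wins overall and in every industry group — no reversal.

Yes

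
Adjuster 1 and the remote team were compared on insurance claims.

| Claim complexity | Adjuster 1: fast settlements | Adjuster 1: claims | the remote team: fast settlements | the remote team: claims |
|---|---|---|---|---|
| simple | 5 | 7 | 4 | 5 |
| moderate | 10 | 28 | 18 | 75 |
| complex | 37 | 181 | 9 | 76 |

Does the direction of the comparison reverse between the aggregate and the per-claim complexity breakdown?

Simple: Adjuster 1 5/7 = 71.4%, the remote team 4/5 = 80.0% → the remote team
Moderate: Adjuster 1 10/28 = 35.7%, the remote team 18/75 = 24.0% → Adjuster 1
Complex: Adjuster 1 37/181 = 20.4%, the remote team 9/76 = 11.8% → Adjuster 1
Overall: Adjuster 1 52/216 = 24.1%, the remote team 31/156 = 19.9% → Adjuster 1
Neither sweeps: Adjuster 1 wins 2 of 3 groups, the remote team wins 1. Adjuster 1 wins overall but not every group — no Simpson reversal.

No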